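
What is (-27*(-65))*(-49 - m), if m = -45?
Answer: -7020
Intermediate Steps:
(-27*(-65))*(-49 - m) = (-27*(-65))*(-49 - 1*(-45)) = 1755*(-49 + 45) = 1755*(-4) = -7020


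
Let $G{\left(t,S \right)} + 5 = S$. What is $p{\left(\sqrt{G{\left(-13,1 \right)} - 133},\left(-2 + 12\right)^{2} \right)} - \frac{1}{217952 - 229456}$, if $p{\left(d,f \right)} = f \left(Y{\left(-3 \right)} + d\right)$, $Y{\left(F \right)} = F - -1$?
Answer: $- \frac{2300799}{11504} + 100 i \sqrt{137} \approx -200.0 + 1170.5 i$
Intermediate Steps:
$G{\left(t,S \right)} = -5 + S$
$Y{\left(F \right)} = 1 + F$ ($Y{\left(F \right)} = F + 1 = 1 + F$)
$p{\left(d,f \right)} = f \left(-2 + d\right)$ ($p{\left(d,f \right)} = f \left(\left(1 - 3\right) + d\right) = f \left(-2 + d\right)$)
$p{\left(\sqrt{G{\left(-13,1 \right)} - 133},\left(-2 + 12\right)^{2} \right)} - \frac{1}{217952 - 229456} = \left(-2 + 12\right)^{2} \left(-2 + \sqrt{\left(-5 + 1\right) - 133}\right) - \frac{1}{217952 - 229456} = 10^{2} \left(-2 + \sqrt{-4 - 133}\right) - \frac{1}{-11504} = 100 \left(-2 + \sqrt{-137}\right) - - \frac{1}{11504} = 100 \left(-2 + i \sqrt{137}\right) + \frac{1}{11504} = \left(-200 + 100 i \sqrt{137}\right) + \frac{1}{11504} = - \frac{2300799}{11504} + 100 i \sqrt{137}$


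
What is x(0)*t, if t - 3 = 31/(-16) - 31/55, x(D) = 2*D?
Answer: 0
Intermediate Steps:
t = 439/880 (t = 3 + (31/(-16) - 31/55) = 3 + (31*(-1/16) - 31*1/55) = 3 + (-31/16 - 31/55) = 3 - 2201/880 = 439/880 ≈ 0.49886)
x(0)*t = (2*0)*(439/880) = 0*(439/880) = 0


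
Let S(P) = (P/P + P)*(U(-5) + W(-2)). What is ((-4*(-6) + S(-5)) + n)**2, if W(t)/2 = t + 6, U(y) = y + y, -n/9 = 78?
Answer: 448900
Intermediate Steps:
n = -702 (n = -9*78 = -702)
U(y) = 2*y
W(t) = 12 + 2*t (W(t) = 2*(t + 6) = 2*(6 + t) = 12 + 2*t)
S(P) = -2 - 2*P (S(P) = (P/P + P)*(2*(-5) + (12 + 2*(-2))) = (1 + P)*(-10 + (12 - 4)) = (1 + P)*(-10 + 8) = (1 + P)*(-2) = -2 - 2*P)
((-4*(-6) + S(-5)) + n)**2 = ((-4*(-6) + (-2 - 2*(-5))) - 702)**2 = ((24 + (-2 + 10)) - 702)**2 = ((24 + 8) - 702)**2 = (32 - 702)**2 = (-670)**2 = 448900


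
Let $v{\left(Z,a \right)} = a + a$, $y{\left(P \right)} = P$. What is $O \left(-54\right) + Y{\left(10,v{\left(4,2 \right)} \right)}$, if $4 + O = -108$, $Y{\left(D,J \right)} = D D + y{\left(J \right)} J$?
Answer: $6164$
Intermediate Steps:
$v{\left(Z,a \right)} = 2 a$
$Y{\left(D,J \right)} = D^{2} + J^{2}$ ($Y{\left(D,J \right)} = D D + J J = D^{2} + J^{2}$)
$O = -112$ ($O = -4 - 108 = -112$)
$O \left(-54\right) + Y{\left(10,v{\left(4,2 \right)} \right)} = \left(-112\right) \left(-54\right) + \left(10^{2} + \left(2 \cdot 2\right)^{2}\right) = 6048 + \left(100 + 4^{2}\right) = 6048 + \left(100 + 16\right) = 6048 + 116 = 6164$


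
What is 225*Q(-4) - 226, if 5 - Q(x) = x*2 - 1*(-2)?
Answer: 2249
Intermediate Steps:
Q(x) = 3 - 2*x (Q(x) = 5 - (x*2 - 1*(-2)) = 5 - (2*x + 2) = 5 - (2 + 2*x) = 5 + (-2 - 2*x) = 3 - 2*x)
225*Q(-4) - 226 = 225*(3 - 2*(-4)) - 226 = 225*(3 + 8) - 226 = 225*11 - 226 = 2475 - 226 = 2249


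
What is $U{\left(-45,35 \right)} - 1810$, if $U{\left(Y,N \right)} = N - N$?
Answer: $-1810$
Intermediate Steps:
$U{\left(Y,N \right)} = 0$
$U{\left(-45,35 \right)} - 1810 = 0 - 1810 = -1810$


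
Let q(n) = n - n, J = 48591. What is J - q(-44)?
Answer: 48591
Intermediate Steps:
q(n) = 0
J - q(-44) = 48591 - 1*0 = 48591 + 0 = 48591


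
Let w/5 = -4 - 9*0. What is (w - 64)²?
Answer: 7056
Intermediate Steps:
w = -20 (w = 5*(-4 - 9*0) = 5*(-4 + 0) = 5*(-4) = -20)
(w - 64)² = (-20 - 64)² = (-84)² = 7056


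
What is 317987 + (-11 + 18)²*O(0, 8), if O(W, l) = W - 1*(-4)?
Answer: 318183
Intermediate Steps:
O(W, l) = 4 + W (O(W, l) = W + 4 = 4 + W)
317987 + (-11 + 18)²*O(0, 8) = 317987 + (-11 + 18)²*(4 + 0) = 317987 + 7²*4 = 317987 + 49*4 = 317987 + 196 = 318183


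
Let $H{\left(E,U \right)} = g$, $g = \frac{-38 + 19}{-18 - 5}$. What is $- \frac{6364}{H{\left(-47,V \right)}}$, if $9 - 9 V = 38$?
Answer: $- \frac{146372}{19} \approx -7703.8$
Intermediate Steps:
$V = - \frac{29}{9}$ ($V = 1 - \frac{38}{9} = - \frac{29}{9} \approx -3.2222$)
$g = \frac{19}{23}$ ($g = - \frac{19}{-23} = \left(-19\right) \left(- \frac{1}{23}\right) = \frac{19}{23} \approx 0.82609$)
$H{\left(E,U \right)} = \frac{19}{23}$
$- \frac{6364}{H{\left(-47,V \right)}} = - \frac{6364}{\frac{19}{23}} = \left(-6364\right) \frac{23}{19} = - \frac{146372}{19}$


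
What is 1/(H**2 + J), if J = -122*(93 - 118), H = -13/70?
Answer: 4900/14945169 ≈ 0.00032787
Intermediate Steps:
H = -13/70 (H = -13*1/70 = -13/70 ≈ -0.18571)
J = 3050 (J = -122*(-25) = 3050)
1/(H**2 + J) = 1/((-13/70)**2 + 3050) = 1/(169/4900 + 3050) = 1/(14945169/4900) = 4900/14945169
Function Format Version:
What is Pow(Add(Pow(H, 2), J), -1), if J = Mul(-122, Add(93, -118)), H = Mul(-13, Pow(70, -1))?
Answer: Rational(4900, 14945169) ≈ 0.00032787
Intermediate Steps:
H = Rational(-13, 70) (H = Mul(-13, Rational(1, 70)) = Rational(-13, 70) ≈ -0.18571)
J = 3050 (J = Mul(-122, -25) = 3050)
Pow(Add(Pow(H, 2), J), -1) = Pow(Add(Pow(Rational(-13, 70), 2), 3050), -1) = Pow(Add(Rational(169, 4900), 3050), -1) = Pow(Rational(14945169, 4900), -1) = Rational(4900, 14945169)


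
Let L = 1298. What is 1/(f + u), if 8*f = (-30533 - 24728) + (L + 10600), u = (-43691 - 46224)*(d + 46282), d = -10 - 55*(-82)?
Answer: -8/36528551603 ≈ -2.1901e-10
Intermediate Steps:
d = 4500 (d = -10 + 4510 = 4500)
u = -4566063530 (u = (-43691 - 46224)*(4500 + 46282) = -89915*50782 = -4566063530)
f = -43363/8 (f = ((-30533 - 24728) + (1298 + 10600))/8 = (-55261 + 11898)/8 = (1/8)*(-43363) = -43363/8 ≈ -5420.4)
1/(f + u) = 1/(-43363/8 - 4566063530) = 1/(-36528551603/8) = -8/36528551603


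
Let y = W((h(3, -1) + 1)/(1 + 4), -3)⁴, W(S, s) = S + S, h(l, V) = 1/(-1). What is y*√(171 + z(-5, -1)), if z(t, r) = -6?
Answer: 0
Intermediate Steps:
h(l, V) = -1 (h(l, V) = 1*(-1) = -1)
W(S, s) = 2*S
y = 0 (y = (2*((-1 + 1)/(1 + 4)))⁴ = (2*(0/5))⁴ = (2*(0*(⅕)))⁴ = (2*0)⁴ = 0⁴ = 0)
y*√(171 + z(-5, -1)) = 0*√(171 - 6) = 0*√165 = 0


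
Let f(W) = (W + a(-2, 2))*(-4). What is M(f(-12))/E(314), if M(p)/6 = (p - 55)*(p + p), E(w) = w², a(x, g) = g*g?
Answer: -2208/24649 ≈ -0.089578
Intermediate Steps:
a(x, g) = g²
f(W) = -16 - 4*W (f(W) = (W + 2²)*(-4) = (W + 4)*(-4) = (4 + W)*(-4) = -16 - 4*W)
M(p) = 12*p*(-55 + p) (M(p) = 6*((p - 55)*(p + p)) = 6*((-55 + p)*(2*p)) = 6*(2*p*(-55 + p)) = 12*p*(-55 + p))
M(f(-12))/E(314) = (12*(-16 - 4*(-12))*(-55 + (-16 - 4*(-12))))/(314²) = (12*(-16 + 48)*(-55 + (-16 + 48)))/98596 = (12*32*(-55 + 32))*(1/98596) = (12*32*(-23))*(1/98596) = -8832*1/98596 = -2208/24649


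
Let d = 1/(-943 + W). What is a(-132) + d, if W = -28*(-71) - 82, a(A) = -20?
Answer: -19259/963 ≈ -19.999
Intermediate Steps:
W = 1906 (W = 1988 - 82 = 1906)
d = 1/963 (d = 1/(-943 + 1906) = 1/963 ≈ 0.0010384)
a(-132) + d = -20 + 1/963 = -19259/963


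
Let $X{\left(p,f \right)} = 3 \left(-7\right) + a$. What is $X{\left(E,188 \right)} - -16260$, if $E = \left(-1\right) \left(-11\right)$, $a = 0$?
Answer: $16239$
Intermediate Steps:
$E = 11$
$X{\left(p,f \right)} = -21$ ($X{\left(p,f \right)} = 3 \left(-7\right) + 0 = -21 + 0 = -21$)
$X{\left(E,188 \right)} - -16260 = -21 - -16260 = -21 + 16260 = 16239$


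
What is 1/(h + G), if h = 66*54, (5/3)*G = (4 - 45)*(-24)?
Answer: 5/20772 ≈ 0.00024071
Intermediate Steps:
G = 2952/5 (G = 3*((4 - 45)*(-24))/5 = 3*(-41*(-24))/5 = (⅗)*984 = 2952/5 ≈ 590.40)
h = 3564
1/(h + G) = 1/(3564 + 2952/5) = 1/(20772/5) = 5/20772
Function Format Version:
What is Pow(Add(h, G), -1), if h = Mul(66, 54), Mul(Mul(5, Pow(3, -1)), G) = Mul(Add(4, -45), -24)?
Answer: Rational(5, 20772) ≈ 0.00024071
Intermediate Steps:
G = Rational(2952, 5) (G = Mul(Rational(3, 5), Mul(Add(4, -45), -24)) = Mul(Rational(3, 5), Mul(-41, -24)) = Mul(Rational(3, 5), 984) = Rational(2952, 5) ≈ 590.40)
h = 3564
Pow(Add(h, G), -1) = Pow(Add(3564, Rational(2952, 5)), -1) = Pow(Rational(20772, 5), -1) = Rational(5, 20772)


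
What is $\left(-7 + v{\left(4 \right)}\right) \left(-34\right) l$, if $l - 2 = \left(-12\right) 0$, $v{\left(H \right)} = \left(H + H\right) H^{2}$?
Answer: $-8228$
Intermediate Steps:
$v{\left(H \right)} = 2 H^{3}$ ($v{\left(H \right)} = 2 H H^{2} = 2 H^{3}$)
$l = 2$ ($l = 2 - 0 = 2 + 0 = 2$)
$\left(-7 + v{\left(4 \right)}\right) \left(-34\right) l = \left(-7 + 2 \cdot 4^{3}\right) \left(-34\right) 2 = \left(-7 + 2 \cdot 64\right) \left(-34\right) 2 = \left(-7 + 128\right) \left(-34\right) 2 = 121 \left(-34\right) 2 = \left(-4114\right) 2 = -8228$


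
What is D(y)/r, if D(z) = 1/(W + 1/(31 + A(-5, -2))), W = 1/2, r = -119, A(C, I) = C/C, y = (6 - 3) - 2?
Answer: -32/2023 ≈ -0.015818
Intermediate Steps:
y = 1 (y = 3 - 2 = 1)
A(C, I) = 1
W = ½ ≈ 0.50000
D(z) = 32/17 (D(z) = 1/(½ + 1/(31 + 1)) = 1/(½ + 1/32) = 1/(17/32) = 32/17)
D(y)/r = (32/17)/(-119) = (32/17)*(-1/119) = -32/2023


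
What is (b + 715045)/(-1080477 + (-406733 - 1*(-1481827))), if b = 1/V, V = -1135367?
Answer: -811838496514/6111680561 ≈ -132.83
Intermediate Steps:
b = -1/1135367 (b = 1/(-1135367) = -1/1135367 ≈ -8.8077e-7)
(b + 715045)/(-1080477 + (-406733 - 1*(-1481827))) = (-1/1135367 + 715045)/(-1080477 + (-406733 - 1*(-1481827))) = 811838496514/(1135367*(-1080477 + (-406733 + 1481827))) = 811838496514/(1135367*(-1080477 + 1075094)) = (811838496514/1135367)/(-5383) = (811838496514/1135367)*(-1/5383) = -811838496514/6111680561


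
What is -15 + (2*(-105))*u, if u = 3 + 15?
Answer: -3795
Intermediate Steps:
u = 18
-15 + (2*(-105))*u = -15 + (2*(-105))*18 = -15 - 210*18 = -15 - 3780 = -3795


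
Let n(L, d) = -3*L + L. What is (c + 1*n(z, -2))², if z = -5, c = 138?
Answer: 21904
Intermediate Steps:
n(L, d) = -2*L
(c + 1*n(z, -2))² = (138 + 1*(-2*(-5)))² = (138 + 1*10)² = (138 + 10)² = 148² = 21904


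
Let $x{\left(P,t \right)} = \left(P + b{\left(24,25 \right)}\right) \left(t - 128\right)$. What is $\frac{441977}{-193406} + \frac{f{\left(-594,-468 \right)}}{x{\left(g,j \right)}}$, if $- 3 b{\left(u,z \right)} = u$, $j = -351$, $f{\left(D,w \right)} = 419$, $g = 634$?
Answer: $- \frac{33152402118}{14498390681} \approx -2.2866$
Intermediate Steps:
$b{\left(u,z \right)} = - \frac{u}{3}$
$x{\left(P,t \right)} = \left(-128 + t\right) \left(-8 + P\right)$ ($x{\left(P,t \right)} = \left(P - 8\right) \left(t - 128\right) = \left(P - 8\right) \left(-128 + t\right) = \left(-8 + P\right) \left(-128 + t\right) = \left(-128 + t\right) \left(-8 + P\right)$)
$\frac{441977}{-193406} + \frac{f{\left(-594,-468 \right)}}{x{\left(g,j \right)}} = \frac{441977}{-193406} + \frac{419}{1024 - 81152 - -2808 + 634 \left(-351\right)} = 441977 \left(- \frac{1}{193406}\right) + \frac{419}{1024 - 81152 + 2808 - 222534} = - \frac{441977}{193406} + \frac{419}{-299854} = - \frac{441977}{193406} + 419 \left(- \frac{1}{299854}\right) = - \frac{441977}{193406} - \frac{419}{299854} = - \frac{33152402118}{14498390681}$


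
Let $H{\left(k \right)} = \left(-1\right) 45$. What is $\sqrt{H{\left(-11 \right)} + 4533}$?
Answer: $2 \sqrt{1122} \approx 66.993$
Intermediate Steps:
$H{\left(k \right)} = -45$
$\sqrt{H{\left(-11 \right)} + 4533} = \sqrt{-45 + 4533} = \sqrt{4488} = 2 \sqrt{1122}$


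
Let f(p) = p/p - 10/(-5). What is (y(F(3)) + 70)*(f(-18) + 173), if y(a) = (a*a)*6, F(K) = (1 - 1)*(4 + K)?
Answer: 12320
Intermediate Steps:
f(p) = 3 (f(p) = 1 - 10*(-⅕) = 1 + 2 = 3)
F(K) = 0 (F(K) = 0*(4 + K) = 0)
y(a) = 6*a² (y(a) = a²*6 = 6*a²)
(y(F(3)) + 70)*(f(-18) + 173) = (6*0² + 70)*(3 + 173) = (6*0 + 70)*176 = (0 + 70)*176 = 70*176 = 12320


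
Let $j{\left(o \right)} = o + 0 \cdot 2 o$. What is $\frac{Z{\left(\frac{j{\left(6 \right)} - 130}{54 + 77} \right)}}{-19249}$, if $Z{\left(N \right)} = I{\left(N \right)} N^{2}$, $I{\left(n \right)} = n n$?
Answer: $- \frac{236421376}{5668828979329} \approx -4.1705 \cdot 10^{-5}$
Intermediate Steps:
$j{\left(o \right)} = o$ ($j{\left(o \right)} = o + 0 = o$)
$I{\left(n \right)} = n^{2}$
$Z{\left(N \right)} = N^{4}$ ($Z{\left(N \right)} = N^{2} N^{2} = N^{4}$)
$\frac{Z{\left(\frac{j{\left(6 \right)} - 130}{54 + 77} \right)}}{-19249} = \frac{\left(\frac{6 - 130}{54 + 77}\right)^{4}}{-19249} = \left(- \frac{124}{131}\right)^{4} \left(- \frac{1}{19249}\right) = \frac{236421376}{294499921} \left(- \frac{1}{19249}\right) = - \frac{236421376}{5668828979329}$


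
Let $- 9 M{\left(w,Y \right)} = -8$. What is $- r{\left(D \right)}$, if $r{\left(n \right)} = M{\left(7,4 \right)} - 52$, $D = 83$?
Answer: $\frac{460}{9} \approx 51.111$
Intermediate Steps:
$M{\left(w,Y \right)} = \frac{8}{9}$ ($M{\left(w,Y \right)} = \left(- \frac{1}{9}\right) \left(-8\right) = \frac{8}{9}$)
$r{\left(n \right)} = - \frac{460}{9}$ ($r{\left(n \right)} = \frac{8}{9} - 52 = - \frac{460}{9}$)
$- r{\left(D \right)} = \left(-1\right) \left(- \frac{460}{9}\right) = \frac{460}{9}$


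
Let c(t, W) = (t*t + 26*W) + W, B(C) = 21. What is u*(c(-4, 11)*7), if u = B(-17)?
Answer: 46011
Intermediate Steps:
c(t, W) = t² + 27*W (c(t, W) = (t² + 26*W) + W = t² + 27*W)
u = 21
u*(c(-4, 11)*7) = 21*(((-4)² + 27*11)*7) = 21*((16 + 297)*7) = 21*(313*7) = 21*2191 = 46011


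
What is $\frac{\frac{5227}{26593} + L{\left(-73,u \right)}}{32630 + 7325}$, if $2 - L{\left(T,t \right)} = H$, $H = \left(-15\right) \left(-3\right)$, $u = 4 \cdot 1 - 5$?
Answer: $- \frac{1138272}{1062523315} \approx -0.0010713$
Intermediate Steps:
$u = -1$ ($u = 4 - 5 = -1$)
$H = 45$
$L{\left(T,t \right)} = -43$ ($L{\left(T,t \right)} = 2 - 45 = -43$)
$\frac{\frac{5227}{26593} + L{\left(-73,u \right)}}{32630 + 7325} = \frac{\frac{5227}{26593} - 43}{32630 + 7325} = \frac{5227 \cdot \frac{1}{26593} - 43}{39955} = \left(\frac{5227}{26593} - 43\right) \frac{1}{39955} = \left(- \frac{1138272}{26593}\right) \frac{1}{39955} = - \frac{1138272}{1062523315}$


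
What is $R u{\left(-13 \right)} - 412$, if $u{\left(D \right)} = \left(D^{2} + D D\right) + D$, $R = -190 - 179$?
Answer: $-120337$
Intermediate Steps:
$R = -369$
$u{\left(D \right)} = D + 2 D^{2}$ ($u{\left(D \right)} = \left(D^{2} + D^{2}\right) + D = 2 D^{2} + D = D + 2 D^{2}$)
$R u{\left(-13 \right)} - 412 = - 369 \left(- 13 \left(1 + 2 \left(-13\right)\right)\right) - 412 = - 369 \left(- 13 \left(1 - 26\right)\right) - 412 = - 369 \left(\left(-13\right) \left(-25\right)\right) - 412 = \left(-369\right) 325 - 412 = -119925 - 412 = -120337$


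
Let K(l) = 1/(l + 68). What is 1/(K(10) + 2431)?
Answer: 78/189619 ≈ 0.00041135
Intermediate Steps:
K(l) = 1/(68 + l)
1/(K(10) + 2431) = 1/(1/(68 + 10) + 2431) = 1/(1/78 + 2431) = 1/(189619/78) = 78/189619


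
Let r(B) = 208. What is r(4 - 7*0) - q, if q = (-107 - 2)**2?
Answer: -11673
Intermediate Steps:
q = 11881 (q = (-109)**2 = 11881)
r(4 - 7*0) - q = 208 - 1*11881 = 208 - 11881 = -11673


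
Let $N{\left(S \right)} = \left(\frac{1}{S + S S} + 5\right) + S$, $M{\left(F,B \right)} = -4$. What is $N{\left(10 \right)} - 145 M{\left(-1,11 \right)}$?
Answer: $\frac{65451}{110} \approx 595.01$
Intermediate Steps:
$N{\left(S \right)} = 5 + S + \frac{1}{S + S^{2}}$ ($N{\left(S \right)} = \left(\frac{1}{S + S^{2}} + 5\right) + S = \left(5 + \frac{1}{S + S^{2}}\right) + S = 5 + S + \frac{1}{S + S^{2}}$)
$N{\left(10 \right)} - 145 M{\left(-1,11 \right)} = \frac{1 + 10^{3} + 5 \cdot 10 + 6 \cdot 10^{2}}{10 \left(1 + 10\right)} - -580 = \frac{1 + 1000 + 50 + 6 \cdot 100}{10 \cdot 11} + 580 = \frac{1}{10} \cdot \frac{1}{11} \left(1 + 1000 + 50 + 600\right) + 580 = \frac{1}{10} \cdot \frac{1}{11} \cdot 1651 + 580 = \frac{1651}{110} + 580 = \frac{65451}{110}$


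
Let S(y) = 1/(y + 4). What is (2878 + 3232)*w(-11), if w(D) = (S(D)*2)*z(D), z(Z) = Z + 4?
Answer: 12220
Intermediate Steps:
z(Z) = 4 + Z
S(y) = 1/(4 + y)
w(D) = 2 (w(D) = (2/(4 + D))*(4 + D) = 2)
(2878 + 3232)*w(-11) = (2878 + 3232)*2 = 6110*2 = 12220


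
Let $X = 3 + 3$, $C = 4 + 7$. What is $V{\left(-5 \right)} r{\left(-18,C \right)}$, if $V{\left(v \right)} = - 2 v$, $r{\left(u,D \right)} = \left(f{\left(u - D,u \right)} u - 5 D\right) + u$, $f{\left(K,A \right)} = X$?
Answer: $-1810$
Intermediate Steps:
$C = 11$
$X = 6$
$f{\left(K,A \right)} = 6$
$r{\left(u,D \right)} = - 5 D + 7 u$ ($r{\left(u,D \right)} = \left(6 u - 5 D\right) + u = \left(- 5 D + 6 u\right) + u = - 5 D + 7 u$)
$V{\left(-5 \right)} r{\left(-18,C \right)} = \left(-2\right) \left(-5\right) \left(\left(-5\right) 11 + 7 \left(-18\right)\right) = 10 \left(-55 - 126\right) = 10 \left(-181\right) = -1810$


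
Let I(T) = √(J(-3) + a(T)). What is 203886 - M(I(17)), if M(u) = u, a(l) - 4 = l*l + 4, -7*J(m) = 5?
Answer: 203886 - √14518/7 ≈ 2.0387e+5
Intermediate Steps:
J(m) = -5/7 (J(m) = -⅐*5 = -5/7)
a(l) = 8 + l² (a(l) = 4 + (l*l + 4) = 4 + (l² + 4) = 4 + (4 + l²) = 8 + l²)
I(T) = √(51/7 + T²) (I(T) = √(-5/7 + (8 + T²)) = √(51/7 + T²))
203886 - M(I(17)) = 203886 - √(357 + 49*17²)/7 = 203886 - √(357 + 49*289)/7 = 203886 - √(357 + 14161)/7 = 203886 - √14518/7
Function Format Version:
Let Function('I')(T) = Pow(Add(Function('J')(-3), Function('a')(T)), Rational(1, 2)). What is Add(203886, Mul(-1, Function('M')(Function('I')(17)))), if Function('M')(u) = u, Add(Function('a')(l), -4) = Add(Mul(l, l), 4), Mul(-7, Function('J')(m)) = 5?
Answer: Add(203886, Mul(Rational(-1, 7), Pow(14518, Rational(1, 2)))) ≈ 2.0387e+5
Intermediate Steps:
Function('J')(m) = Rational(-5, 7) (Function('J')(m) = Mul(Rational(-1, 7), 5) = Rational(-5, 7))
Function('a')(l) = Add(8, Pow(l, 2)) (Function('a')(l) = Add(4, Add(Mul(l, l), 4)) = Add(4, Add(Pow(l, 2), 4)) = Add(4, Add(4, Pow(l, 2))) = Add(8, Pow(l, 2)))
Function('I')(T) = Pow(Add(Rational(51, 7), Pow(T, 2)), Rational(1, 2)) (Function('I')(T) = Pow(Add(Rational(-5, 7), Add(8, Pow(T, 2))), Rational(1, 2)) = Pow(Add(Rational(51, 7), Pow(T, 2)), Rational(1, 2)))
Add(203886, Mul(-1, Function('M')(Function('I')(17)))) = Add(203886, Mul(-1, Mul(Rational(1, 7), Pow(Add(357, Mul(49, Pow(17, 2))), Rational(1, 2))))) = Add(203886, Mul(-1, Mul(Rational(1, 7), Pow(Add(357, Mul(49, 289)), Rational(1, 2))))) = Add(203886, Mul(-1, Mul(Rational(1, 7), Pow(Add(357, 14161), Rational(1, 2))))) = Add(203886, Mul(-1, Mul(Rational(1, 7), Pow(14518, Rational(1, 2))))) = Add(203886, Mul(Rational(-1, 7), Pow(14518, Rational(1, 2))))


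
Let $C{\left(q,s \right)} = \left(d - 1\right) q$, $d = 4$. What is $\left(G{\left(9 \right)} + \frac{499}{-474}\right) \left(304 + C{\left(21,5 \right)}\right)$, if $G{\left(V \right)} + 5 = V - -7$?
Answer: $\frac{1730405}{474} \approx 3650.6$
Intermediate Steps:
$C{\left(q,s \right)} = 3 q$ ($C{\left(q,s \right)} = \left(4 - 1\right) q = 3 q$)
$G{\left(V \right)} = 2 + V$ ($G{\left(V \right)} = -5 + \left(V - -7\right) = -5 + \left(V + 7\right) = -5 + \left(7 + V\right) = 2 + V$)
$\left(G{\left(9 \right)} + \frac{499}{-474}\right) \left(304 + C{\left(21,5 \right)}\right) = \left(\left(2 + 9\right) + \frac{499}{-474}\right) \left(304 + 3 \cdot 21\right) = \left(11 + 499 \left(- \frac{1}{474}\right)\right) \left(304 + 63\right) = \left(11 - \frac{499}{474}\right) 367 = \frac{4715}{474} \cdot 367 = \frac{1730405}{474}$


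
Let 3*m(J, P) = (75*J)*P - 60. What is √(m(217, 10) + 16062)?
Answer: 2*√17573 ≈ 265.13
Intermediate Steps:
m(J, P) = -20 + 25*J*P (m(J, P) = ((75*J)*P - 60)/3 = (75*J*P - 60)/3 = (-60 + 75*J*P)/3 = -20 + 25*J*P)
√(m(217, 10) + 16062) = √((-20 + 25*217*10) + 16062) = √((-20 + 54250) + 16062) = √(54230 + 16062) = √70292 = 2*√17573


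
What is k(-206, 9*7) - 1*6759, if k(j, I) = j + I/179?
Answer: -1246672/179 ≈ -6964.6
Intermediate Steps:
k(j, I) = j + I/179 (k(j, I) = j + I*(1/179) = j + I/179)
k(-206, 9*7) - 1*6759 = (-206 + (9*7)/179) - 1*6759 = (-206 + (1/179)*63) - 6759 = (-206 + 63/179) - 6759 = -36811/179 - 6759 = -1246672/179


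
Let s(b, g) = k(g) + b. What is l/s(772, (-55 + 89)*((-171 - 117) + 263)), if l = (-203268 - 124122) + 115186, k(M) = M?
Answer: 106102/39 ≈ 2720.6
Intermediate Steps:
s(b, g) = b + g (s(b, g) = g + b = b + g)
l = -212204 (l = -327390 + 115186 = -212204)
l/s(772, (-55 + 89)*((-171 - 117) + 263)) = -212204/(772 + (-55 + 89)*((-171 - 117) + 263)) = -212204/(772 + 34*(-288 + 263)) = -212204/(772 + 34*(-25)) = -212204/(772 - 850) = -212204/(-78) = -212204*(-1/78) = 106102/39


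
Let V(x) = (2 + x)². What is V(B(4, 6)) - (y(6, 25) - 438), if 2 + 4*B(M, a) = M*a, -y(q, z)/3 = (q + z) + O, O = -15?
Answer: 2169/4 ≈ 542.25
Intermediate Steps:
y(q, z) = 45 - 3*q - 3*z (y(q, z) = -3*((q + z) - 15) = -3*(-15 + q + z) = 45 - 3*q - 3*z)
B(M, a) = -½ + M*a/4 (B(M, a) = -½ + (M*a)/4 = -½ + M*a/4)
V(B(4, 6)) - (y(6, 25) - 438) = (2 + (-½ + (¼)*4*6))² - ((45 - 3*6 - 3*25) - 438) = (2 + (-½ + 6))² - ((45 - 18 - 75) - 438) = (2 + 11/2)² - (-48 - 438) = (15/2)² - 1*(-486) = 225/4 + 486 = 2169/4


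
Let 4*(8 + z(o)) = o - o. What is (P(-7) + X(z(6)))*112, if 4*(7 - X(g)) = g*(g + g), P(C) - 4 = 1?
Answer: -2240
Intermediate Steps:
P(C) = 5 (P(C) = 4 + 1 = 5)
z(o) = -8 (z(o) = -8 + (o - o)/4 = -8 + (¼)*0 = -8 + 0 = -8)
X(g) = 7 - g²/2 (X(g) = 7 - g*(g + g)/4 = 7 - g*2*g/4 = 7 - g²/2)
(P(-7) + X(z(6)))*112 = (5 + (7 - ½*(-8)²))*112 = (5 + (7 - ½*64))*112 = (5 + (7 - 32))*112 = (5 - 25)*112 = -20*112 = -2240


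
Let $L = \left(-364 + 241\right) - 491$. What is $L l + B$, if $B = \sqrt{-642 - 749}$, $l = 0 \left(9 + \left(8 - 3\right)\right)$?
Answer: $i \sqrt{1391} \approx 37.296 i$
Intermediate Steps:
$l = 0$ ($l = 0 \left(9 + \left(8 - 3\right)\right) = 0 \left(9 + 5\right) = 0 \cdot 14 = 0$)
$B = i \sqrt{1391}$ ($B = \sqrt{-1391} = i \sqrt{1391} \approx 37.296 i$)
$L = -614$ ($L = -123 - 491 = -614$)
$L l + B = \left(-614\right) 0 + i \sqrt{1391} = 0 + i \sqrt{1391} = i \sqrt{1391}$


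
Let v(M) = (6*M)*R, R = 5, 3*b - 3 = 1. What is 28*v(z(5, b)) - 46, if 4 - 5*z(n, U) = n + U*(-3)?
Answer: 458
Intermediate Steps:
b = 4/3 (b = 1 + (⅓)*1 = 1 + ⅓ = 4/3 ≈ 1.3333)
z(n, U) = ⅘ - n/5 + 3*U/5 (z(n, U) = ⅘ - (n + U*(-3))/5 = ⅘ - (n - 3*U)/5 = ⅘ + (-n/5 + 3*U/5) = ⅘ - n/5 + 3*U/5)
v(M) = 30*M (v(M) = (6*M)*5 = 30*M)
28*v(z(5, b)) - 46 = 28*(30*(⅘ - ⅕*5 + (⅗)*(4/3))) - 46 = 28*(30*(⅘ - 1 + ⅘)) - 46 = 28*(30*(⅗)) - 46 = 28*18 - 46 = 504 - 46 = 458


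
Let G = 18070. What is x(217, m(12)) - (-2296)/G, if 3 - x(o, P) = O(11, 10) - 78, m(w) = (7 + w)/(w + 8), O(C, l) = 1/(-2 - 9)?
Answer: 8071848/99385 ≈ 81.218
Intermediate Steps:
O(C, l) = -1/11 (O(C, l) = 1/(-11) = -1/11)
m(w) = (7 + w)/(8 + w)
x(o, P) = 892/11 (x(o, P) = 3 - (-1/11 - 78) = 3 - 1*(-859/11) = 3 + 859/11 = 892/11)
x(217, m(12)) - (-2296)/G = 892/11 - (-2296)/18070 = 892/11 - 1*(-1148/9035) = 892/11 + 1148/9035 = 8071848/99385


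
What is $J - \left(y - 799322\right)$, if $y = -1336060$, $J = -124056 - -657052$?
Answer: $2668378$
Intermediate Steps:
$J = 532996$ ($J = -124056 + 657052 = 532996$)
$J - \left(y - 799322\right) = 532996 - \left(-1336060 - 799322\right) = 532996 - -2135382 = 532996 + 2135382 = 2668378$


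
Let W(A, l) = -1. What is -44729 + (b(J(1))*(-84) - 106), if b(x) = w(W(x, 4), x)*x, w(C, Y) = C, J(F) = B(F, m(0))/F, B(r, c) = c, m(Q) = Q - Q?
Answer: -44835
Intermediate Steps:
m(Q) = 0
J(F) = 0 (J(F) = 0/F = 0)
b(x) = -x
-44729 + (b(J(1))*(-84) - 106) = -44729 + (-1*0*(-84) - 106) = -44729 + (0*(-84) - 106) = -44729 + (0 - 106) = -44729 - 106 = -44835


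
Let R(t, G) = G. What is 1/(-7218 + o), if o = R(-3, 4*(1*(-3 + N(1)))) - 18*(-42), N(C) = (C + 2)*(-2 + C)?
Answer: -1/6486 ≈ -0.00015418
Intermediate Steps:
N(C) = (-2 + C)*(2 + C) (N(C) = (2 + C)*(-2 + C) = (-2 + C)*(2 + C))
o = 732 (o = 4*(1*(-3 + (-4 + 1²))) - 18*(-42) = 4*(1*(-3 + (-4 + 1))) + 756 = 4*(1*(-3 - 3)) + 756 = 4*(1*(-6)) + 756 = 4*(-6) + 756 = -24 + 756 = 732)
1/(-7218 + o) = 1/(-7218 + 732) = 1/(-6486) = -1/6486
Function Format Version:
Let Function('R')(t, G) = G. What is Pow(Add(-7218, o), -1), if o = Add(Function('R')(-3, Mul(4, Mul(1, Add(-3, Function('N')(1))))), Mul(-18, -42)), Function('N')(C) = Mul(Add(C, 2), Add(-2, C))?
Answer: Rational(-1, 6486) ≈ -0.00015418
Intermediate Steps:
Function('N')(C) = Mul(Add(-2, C), Add(2, C)) (Function('N')(C) = Mul(Add(2, C), Add(-2, C)) = Mul(Add(-2, C), Add(2, C)))
o = 732 (o = Add(Mul(4, Mul(1, Add(-3, Add(-4, Pow(1, 2))))), Mul(-18, -42)) = Add(Mul(4, Mul(1, Add(-3, Add(-4, 1)))), 756) = Add(Mul(4, Mul(1, Add(-3, -3))), 756) = Add(Mul(4, Mul(1, -6)), 756) = Add(Mul(4, -6), 756) = Add(-24, 756) = 732)
Pow(Add(-7218, o), -1) = Pow(Add(-7218, 732), -1) = Pow(-6486, -1) = Rational(-1, 6486)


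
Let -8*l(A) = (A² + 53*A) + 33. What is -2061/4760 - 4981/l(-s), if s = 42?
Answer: -190560649/2042040 ≈ -93.319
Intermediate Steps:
l(A) = -33/8 - 53*A/8 - A²/8 (l(A) = -((A² + 53*A) + 33)/8 = -(33 + A² + 53*A)/8 = -33/8 - 53*A/8 - A²/8)
-2061/4760 - 4981/l(-s) = -2061/4760 - 4981/(-33/8 - (-53)*42/8 - (-1*42)²/8) = -2061*1/4760 - 4981/(-33/8 - 53/8*(-42) - ⅛*(-42)²) = -2061/4760 - 4981/(-33/8 + 1113/4 - ⅛*1764) = -2061/4760 - 4981/(-33/8 + 1113/4 - 441/2) = -2061/4760 - 4981/429/8 = -2061/4760 - 4981*8/429 = -2061/4760 - 39848/429 = -190560649/2042040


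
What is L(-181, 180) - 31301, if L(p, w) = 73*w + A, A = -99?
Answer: -18260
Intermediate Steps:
L(p, w) = -99 + 73*w (L(p, w) = 73*w - 99 = -99 + 73*w)
L(-181, 180) - 31301 = (-99 + 73*180) - 31301 = (-99 + 13140) - 31301 = 13041 - 31301 = -18260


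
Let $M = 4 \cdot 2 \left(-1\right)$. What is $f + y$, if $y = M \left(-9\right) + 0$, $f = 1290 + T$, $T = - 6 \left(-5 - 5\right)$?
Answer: $1422$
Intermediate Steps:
$M = -8$ ($M = 8 \left(-1\right) = -8$)
$T = 60$ ($T = \left(-6\right) \left(-10\right) = 60$)
$f = 1350$ ($f = 1290 + 60 = 1350$)
$y = 72$ ($y = \left(-8\right) \left(-9\right) + 0 = 72 + 0 = 72$)
$f + y = 1350 + 72 = 1422$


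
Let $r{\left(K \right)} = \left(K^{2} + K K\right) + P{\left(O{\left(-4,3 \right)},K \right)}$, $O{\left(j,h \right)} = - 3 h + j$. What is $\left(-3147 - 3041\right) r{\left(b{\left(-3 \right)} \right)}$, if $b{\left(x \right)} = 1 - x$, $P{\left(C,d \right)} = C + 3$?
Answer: $-136136$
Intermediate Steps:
$O{\left(j,h \right)} = j - 3 h$
$P{\left(C,d \right)} = 3 + C$
$r{\left(K \right)} = -10 + 2 K^{2}$ ($r{\left(K \right)} = \left(K^{2} + K K\right) + \left(3 - 13\right) = \left(K^{2} + K^{2}\right) + \left(3 - 13\right) = 2 K^{2} + \left(3 - 13\right) = 2 K^{2} - 10 = -10 + 2 K^{2}$)
$\left(-3147 - 3041\right) r{\left(b{\left(-3 \right)} \right)} = \left(-3147 - 3041\right) \left(-10 + 2 \left(1 - -3\right)^{2}\right) = - 6188 \left(-10 + 2 \left(1 + 3\right)^{2}\right) = - 6188 \left(-10 + 2 \cdot 4^{2}\right) = - 6188 \left(-10 + 2 \cdot 16\right) = - 6188 \left(-10 + 32\right) = \left(-6188\right) 22 = -136136$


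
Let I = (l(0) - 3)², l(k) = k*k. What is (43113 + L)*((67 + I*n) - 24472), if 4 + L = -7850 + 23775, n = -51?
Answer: -1467821376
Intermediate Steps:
l(k) = k²
I = 9 (I = (0² - 3)² = (0 - 3)² = (-3)² = 9)
L = 15921 (L = -4 + (-7850 + 23775) = -4 + 15925 = 15921)
(43113 + L)*((67 + I*n) - 24472) = (43113 + 15921)*((67 + 9*(-51)) - 24472) = 59034*((67 - 459) - 24472) = 59034*(-392 - 24472) = 59034*(-24864) = -1467821376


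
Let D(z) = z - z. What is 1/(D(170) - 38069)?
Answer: -1/38069 ≈ -2.6268e-5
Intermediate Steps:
D(z) = 0
1/(D(170) - 38069) = 1/(0 - 38069) = 1/(-38069) = -1/38069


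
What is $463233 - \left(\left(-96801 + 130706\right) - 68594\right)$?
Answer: $497922$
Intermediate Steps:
$463233 - \left(\left(-96801 + 130706\right) - 68594\right) = 463233 - \left(33905 - 68594\right) = 463233 - -34689 = 463233 + 34689 = 497922$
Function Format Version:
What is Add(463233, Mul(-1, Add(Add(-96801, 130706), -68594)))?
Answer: 497922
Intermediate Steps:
Add(463233, Mul(-1, Add(Add(-96801, 130706), -68594))) = Add(463233, Mul(-1, Add(33905, -68594))) = Add(463233, Mul(-1, -34689)) = Add(463233, 34689) = 497922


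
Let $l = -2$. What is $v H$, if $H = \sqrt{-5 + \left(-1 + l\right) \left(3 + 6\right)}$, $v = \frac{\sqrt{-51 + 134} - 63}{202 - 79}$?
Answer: $\frac{4 i \sqrt{2} \left(-63 + \sqrt{83}\right)}{123} \approx - 2.4784 i$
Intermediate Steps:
$v = - \frac{21}{41} + \frac{\sqrt{83}}{123}$ ($v = \frac{\sqrt{83} - 63}{123} = \left(-63 + \sqrt{83}\right) \frac{1}{123} = - \frac{21}{41} + \frac{\sqrt{83}}{123} \approx -0.43813$)
$H = 4 i \sqrt{2}$ ($H = \sqrt{-5 + \left(-1 - 2\right) \left(3 + 6\right)} = \sqrt{-5 - 27} = \sqrt{-32} = 4 i \sqrt{2} \approx 5.6569 i$)
$v H = \left(- \frac{21}{41} + \frac{\sqrt{83}}{123}\right) 4 i \sqrt{2} = 4 i \sqrt{2} \left(- \frac{21}{41} + \frac{\sqrt{83}}{123}\right)$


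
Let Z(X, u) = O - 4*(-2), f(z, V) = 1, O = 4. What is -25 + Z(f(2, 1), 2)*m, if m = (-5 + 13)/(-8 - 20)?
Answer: -199/7 ≈ -28.429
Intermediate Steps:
Z(X, u) = 12 (Z(X, u) = 4 - 4*(-2) = 4 + 8 = 12)
m = -2/7 (m = 8/(-28) = 8*(-1/28) = -2/7 ≈ -0.28571)
-25 + Z(f(2, 1), 2)*m = -25 + 12*(-2/7) = -25 - 24/7 = -199/7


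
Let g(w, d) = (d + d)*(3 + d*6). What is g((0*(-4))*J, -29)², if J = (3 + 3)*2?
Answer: 98366724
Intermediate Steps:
J = 12 (J = 6*2 = 12)
g(w, d) = 2*d*(3 + 6*d) (g(w, d) = (2*d)*(3 + 6*d) = 2*d*(3 + 6*d))
g((0*(-4))*J, -29)² = (6*(-29)*(1 + 2*(-29)))² = (6*(-29)*(1 - 58))² = (6*(-29)*(-57))² = 9918² = 98366724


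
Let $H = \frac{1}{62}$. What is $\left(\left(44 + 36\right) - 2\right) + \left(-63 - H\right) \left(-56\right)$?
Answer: $\frac{111814}{31} \approx 3606.9$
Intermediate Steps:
$H = \frac{1}{62} \approx 0.016129$
$\left(\left(44 + 36\right) - 2\right) + \left(-63 - H\right) \left(-56\right) = \left(\left(44 + 36\right) - 2\right) + \left(-63 - \frac{1}{62}\right) \left(-56\right) = \left(80 - 2\right) + \left(-63 - \frac{1}{62}\right) \left(-56\right) = 78 - - \frac{109396}{31} = 78 + \frac{109396}{31} = \frac{111814}{31}$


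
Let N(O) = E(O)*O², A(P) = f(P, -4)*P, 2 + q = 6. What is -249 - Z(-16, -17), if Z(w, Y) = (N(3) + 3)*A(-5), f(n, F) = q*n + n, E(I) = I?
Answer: -3999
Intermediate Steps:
q = 4 (q = -2 + 6 = 4)
f(n, F) = 5*n (f(n, F) = 4*n + n = 5*n)
A(P) = 5*P² (A(P) = (5*P)*P = 5*P²)
N(O) = O³ (N(O) = O*O² = O³)
Z(w, Y) = 3750 (Z(w, Y) = (3³ + 3)*(5*(-5)²) = (27 + 3)*(5*25) = 30*125 = 3750)
-249 - Z(-16, -17) = -249 - 1*3750 = -249 - 3750 = -3999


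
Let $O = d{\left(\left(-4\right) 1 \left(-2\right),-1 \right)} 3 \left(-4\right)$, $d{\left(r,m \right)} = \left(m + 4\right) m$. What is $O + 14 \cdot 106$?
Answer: $1520$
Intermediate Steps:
$d{\left(r,m \right)} = m \left(4 + m\right)$ ($d{\left(r,m \right)} = \left(4 + m\right) m = m \left(4 + m\right)$)
$O = 36$ ($O = - (4 - 1) 3 \left(-4\right) = \left(-1\right) 3 \cdot 3 \left(-4\right) = \left(-3\right) 3 \left(-4\right) = \left(-9\right) \left(-4\right) = 36$)
$O + 14 \cdot 106 = 36 + 14 \cdot 106 = 36 + 1484 = 1520$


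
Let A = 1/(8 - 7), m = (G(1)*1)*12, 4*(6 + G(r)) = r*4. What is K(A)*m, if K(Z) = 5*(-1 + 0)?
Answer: 300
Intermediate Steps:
G(r) = -6 + r (G(r) = -6 + (r*4)/4 = -6 + (4*r)/4 = -6 + r)
m = -60 (m = ((-6 + 1)*1)*12 = -5*1*12 = -5*12 = -60)
A = 1 (A = 1/1 = 1)
K(Z) = -5 (K(Z) = 5*(-1) = -5)
K(A)*m = -5*(-60) = 300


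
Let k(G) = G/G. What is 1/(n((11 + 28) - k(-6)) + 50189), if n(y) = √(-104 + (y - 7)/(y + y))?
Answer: 3814364/191439122669 - 2*I*√149587/191439122669 ≈ 1.9925e-5 - 4.0406e-9*I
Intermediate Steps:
k(G) = 1
n(y) = √(-104 + (-7 + y)/(2*y)) (n(y) = √(-104 + (-7 + y)/((2*y))) = √(-104 + (-7 + y)*(1/(2*y))) = √(-104 + (-7 + y)/(2*y)))
1/(n((11 + 28) - k(-6)) + 50189) = 1/(√(-414 - 14/((11 + 28) - 1*1))/2 + 50189) = 1/(√(-414 - 14/(39 - 1))/2 + 50189) = 1/(√(-414 - 14/38)/2 + 50189) = 1/(√(-414 - 14*1/38)/2 + 50189) = 1/(√(-414 - 7/19)/2 + 50189) = 1/(√(-7873/19)/2 + 50189) = 1/((I*√149587/19)/2 + 50189) = 1/(I*√149587/38 + 50189) = 1/(50189 + I*√149587/38)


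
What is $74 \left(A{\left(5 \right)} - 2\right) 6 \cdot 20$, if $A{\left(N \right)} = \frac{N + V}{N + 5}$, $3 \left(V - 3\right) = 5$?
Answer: $-9176$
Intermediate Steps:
$V = \frac{14}{3}$ ($V = 3 + \frac{1}{3} \cdot 5 = 3 + \frac{5}{3} = \frac{14}{3} \approx 4.6667$)
$A{\left(N \right)} = \frac{\frac{14}{3} + N}{5 + N}$ ($A{\left(N \right)} = \frac{N + \frac{14}{3}}{N + 5} = \frac{\frac{14}{3} + N}{5 + N}$)
$74 \left(A{\left(5 \right)} - 2\right) 6 \cdot 20 = 74 \left(\frac{\frac{14}{3} + 5}{5 + 5} - 2\right) 6 \cdot 20 = 74 \left(\frac{1}{10} \cdot \frac{29}{3} - 2\right) 6 \cdot 20 = 74 \left(\frac{29}{30} - 2\right) 6 \cdot 20 = 74 \left(\left(- \frac{31}{30}\right) 6\right) 20 = 74 \left(- \frac{31}{5}\right) 20 = \left(- \frac{2294}{5}\right) 20 = -9176$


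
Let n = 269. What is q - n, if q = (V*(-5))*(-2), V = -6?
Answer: -329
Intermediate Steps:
q = -60 (q = -6*(-5)*(-2) = 30*(-2) = -60)
q - n = -60 - 1*269 = -60 - 269 = -329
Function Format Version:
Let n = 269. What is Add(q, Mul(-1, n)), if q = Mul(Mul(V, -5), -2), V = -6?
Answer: -329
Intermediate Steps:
q = -60 (q = Mul(Mul(-6, -5), -2) = Mul(30, -2) = -60)
Add(q, Mul(-1, n)) = Add(-60, Mul(-1, 269)) = Add(-60, -269) = -329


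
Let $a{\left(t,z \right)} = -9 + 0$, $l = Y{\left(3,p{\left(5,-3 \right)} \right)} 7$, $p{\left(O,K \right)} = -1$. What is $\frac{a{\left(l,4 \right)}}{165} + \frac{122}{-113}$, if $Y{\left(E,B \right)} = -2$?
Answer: $- \frac{7049}{6215} \approx -1.1342$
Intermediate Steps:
$l = -14$ ($l = \left(-2\right) 7 = -14$)
$a{\left(t,z \right)} = -9$
$\frac{a{\left(l,4 \right)}}{165} + \frac{122}{-113} = - \frac{9}{165} + \frac{122}{-113} = \left(-9\right) \frac{1}{165} + 122 \left(- \frac{1}{113}\right) = - \frac{3}{55} - \frac{122}{113} = - \frac{7049}{6215}$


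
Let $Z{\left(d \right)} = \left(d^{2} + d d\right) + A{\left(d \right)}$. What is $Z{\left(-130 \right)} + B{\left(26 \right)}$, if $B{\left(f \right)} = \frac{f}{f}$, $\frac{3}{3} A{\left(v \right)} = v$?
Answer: $33671$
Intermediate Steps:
$A{\left(v \right)} = v$
$B{\left(f \right)} = 1$
$Z{\left(d \right)} = d + 2 d^{2}$ ($Z{\left(d \right)} = \left(d^{2} + d d\right) + d = \left(d^{2} + d^{2}\right) + d = 2 d^{2} + d = d + 2 d^{2}$)
$Z{\left(-130 \right)} + B{\left(26 \right)} = - 130 \left(1 + 2 \left(-130\right)\right) + 1 = - 130 \left(1 - 260\right) + 1 = \left(-130\right) \left(-259\right) + 1 = 33670 + 1 = 33671$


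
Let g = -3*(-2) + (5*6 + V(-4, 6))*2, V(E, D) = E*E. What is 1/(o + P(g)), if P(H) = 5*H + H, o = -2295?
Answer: -1/1707 ≈ -0.00058582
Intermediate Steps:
V(E, D) = E**2
g = 98 (g = -3*(-2) + (5*6 + (-4)**2)*2 = 6 + (30 + 16)*2 = 6 + 46*2 = 6 + 92 = 98)
P(H) = 6*H
1/(o + P(g)) = 1/(-2295 + 6*98) = 1/(-2295 + 588) = 1/(-1707) = -1/1707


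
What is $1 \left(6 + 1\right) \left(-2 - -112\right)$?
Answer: $770$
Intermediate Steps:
$1 \left(6 + 1\right) \left(-2 - -112\right) = 1 \cdot 7 \left(-2 + 112\right) = 7 \cdot 110 = 770$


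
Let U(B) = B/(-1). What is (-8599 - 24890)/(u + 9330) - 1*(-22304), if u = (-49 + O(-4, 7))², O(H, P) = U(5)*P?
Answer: 121813285/5462 ≈ 22302.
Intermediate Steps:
U(B) = -B (U(B) = B*(-1) = -B)
O(H, P) = -5*P (O(H, P) = (-1*5)*P = -5*P)
u = 7056 (u = (-49 - 5*7)² = (-49 - 35)² = (-84)² = 7056)
(-8599 - 24890)/(u + 9330) - 1*(-22304) = (-8599 - 24890)/(7056 + 9330) - 1*(-22304) = -33489/16386 + 22304 = -33489*1/16386 + 22304 = -11163/5462 + 22304 = 121813285/5462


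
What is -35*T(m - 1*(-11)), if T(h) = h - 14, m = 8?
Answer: -175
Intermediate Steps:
T(h) = -14 + h
-35*T(m - 1*(-11)) = -35*(-14 + (8 - 1*(-11))) = -35*(-14 + (8 + 11)) = -35*(-14 + 19) = -35*5 = -175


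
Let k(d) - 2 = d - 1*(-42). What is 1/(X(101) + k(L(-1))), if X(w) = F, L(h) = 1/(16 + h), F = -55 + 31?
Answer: 15/301 ≈ 0.049834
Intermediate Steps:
F = -24
X(w) = -24
k(d) = 44 + d (k(d) = 2 + (d - 1*(-42)) = 2 + (d + 42) = 2 + (42 + d) = 44 + d)
1/(X(101) + k(L(-1))) = 1/(-24 + (44 + 1/(16 - 1))) = 1/(-24 + (44 + 1/15)) = 1/(-24 + 661/15) = 1/(301/15) = 15/301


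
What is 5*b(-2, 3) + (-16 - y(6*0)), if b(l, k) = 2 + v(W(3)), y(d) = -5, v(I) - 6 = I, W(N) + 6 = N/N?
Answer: 4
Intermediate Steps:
W(N) = -5 (W(N) = -6 + N/N = -6 + 1 = -5)
v(I) = 6 + I
b(l, k) = 3 (b(l, k) = 2 + (6 - 5) = 2 + 1 = 3)
5*b(-2, 3) + (-16 - y(6*0)) = 5*3 + (-16 - 1*(-5)) = 15 + (-16 + 5) = 15 - 11 = 4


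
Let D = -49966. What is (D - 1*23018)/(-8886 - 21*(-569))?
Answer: -24328/1021 ≈ -23.828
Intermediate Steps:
(D - 1*23018)/(-8886 - 21*(-569)) = (-49966 - 1*23018)/(-8886 - 21*(-569)) = (-49966 - 23018)/(-8886 + 11949) = -72984/3063 = -72984*1/3063 = -24328/1021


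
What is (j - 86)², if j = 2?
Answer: 7056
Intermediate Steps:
(j - 86)² = (2 - 86)² = (-84)² = 7056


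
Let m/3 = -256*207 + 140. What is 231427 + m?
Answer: 72871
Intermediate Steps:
m = -158556 (m = 3*(-256*207 + 140) = 3*(-52992 + 140) = 3*(-52852) = -158556)
231427 + m = 231427 - 158556 = 72871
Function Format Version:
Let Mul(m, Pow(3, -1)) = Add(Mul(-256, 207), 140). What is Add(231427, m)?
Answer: 72871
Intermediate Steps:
m = -158556 (m = Mul(3, Add(Mul(-256, 207), 140)) = Mul(3, Add(-52992, 140)) = Mul(3, -52852) = -158556)
Add(231427, m) = Add(231427, -158556) = 72871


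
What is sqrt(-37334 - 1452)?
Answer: I*sqrt(38786) ≈ 196.94*I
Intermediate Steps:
sqrt(-37334 - 1452) = sqrt(-38786) = I*sqrt(38786)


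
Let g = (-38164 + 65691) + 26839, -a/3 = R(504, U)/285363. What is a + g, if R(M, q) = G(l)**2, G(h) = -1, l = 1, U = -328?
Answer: 5171348285/95121 ≈ 54366.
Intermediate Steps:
R(M, q) = 1 (R(M, q) = (-1)**2 = 1)
a = -1/95121 (a = -3/285363 = -3*1/285363 = -1/95121 ≈ -1.0513e-5)
g = 54366 (g = 27527 + 26839 = 54366)
a + g = -1/95121 + 54366 = 5171348285/95121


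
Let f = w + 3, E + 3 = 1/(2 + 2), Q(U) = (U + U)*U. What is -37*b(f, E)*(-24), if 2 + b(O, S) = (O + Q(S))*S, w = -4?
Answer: -145077/4 ≈ -36269.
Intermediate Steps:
Q(U) = 2*U**2 (Q(U) = (2*U)*U = 2*U**2)
E = -11/4 (E = -3 + 1/(2 + 2) = -3 + 1/4 = -11/4 ≈ -2.7500)
f = -1 (f = -4 + 3 = -1)
b(O, S) = -2 + S*(O + 2*S**2) (b(O, S) = -2 + (O + 2*S**2)*S = -2 + S*(O + 2*S**2))
-37*b(f, E)*(-24) = -37*(-2 + 2*(-11/4)**3 - 1*(-11/4))*(-24) = -37*(-2 + 2*(-1331/64) + 11/4)*(-24) = -37*(-2 - 1331/32 + 11/4)*(-24) = -37*(-1307/32)*(-24) = (48359/32)*(-24) = -145077/4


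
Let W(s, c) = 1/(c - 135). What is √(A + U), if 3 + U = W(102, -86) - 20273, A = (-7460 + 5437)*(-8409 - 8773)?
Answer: √1696683103089/221 ≈ 5894.0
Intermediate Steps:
W(s, c) = 1/(-135 + c)
A = 34759186 (A = -2023*(-17182) = 34759186)
U = -4480997/221 (U = -3 + (1/(-135 - 86) - 20273) = -3 + (1/(-221) - 20273) = -3 + (-1/221 - 20273) = -3 - 4480334/221 = -4480997/221 ≈ -20276.)
√(A + U) = √(34759186 - 4480997/221) = √(7677299109/221) = √1696683103089/221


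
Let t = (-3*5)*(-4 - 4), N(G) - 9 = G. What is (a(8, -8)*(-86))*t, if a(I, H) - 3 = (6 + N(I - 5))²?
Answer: -3374640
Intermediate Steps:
N(G) = 9 + G
a(I, H) = 3 + (10 + I)² (a(I, H) = 3 + (6 + (9 + (I - 5)))² = 3 + (6 + (9 + (-5 + I)))² = 3 + (6 + (4 + I))² = 3 + (10 + I)²)
t = 120 (t = -15*(-8) = 120)
(a(8, -8)*(-86))*t = ((3 + (10 + 8)²)*(-86))*120 = ((3 + 18²)*(-86))*120 = ((3 + 324)*(-86))*120 = (327*(-86))*120 = -28122*120 = -3374640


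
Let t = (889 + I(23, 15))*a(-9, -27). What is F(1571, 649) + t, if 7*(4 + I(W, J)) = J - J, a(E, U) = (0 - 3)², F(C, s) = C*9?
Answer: 22104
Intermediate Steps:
F(C, s) = 9*C
a(E, U) = 9 (a(E, U) = (-3)² = 9)
I(W, J) = -4 (I(W, J) = -4 + (J - J)/7 = -4 + (⅐)*0 = -4 + 0 = -4)
t = 7965 (t = (889 - 4)*9 = 885*9 = 7965)
F(1571, 649) + t = 9*1571 + 7965 = 14139 + 7965 = 22104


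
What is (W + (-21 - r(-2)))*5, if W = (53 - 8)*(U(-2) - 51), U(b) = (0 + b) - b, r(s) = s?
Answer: -11570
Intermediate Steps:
U(b) = 0 (U(b) = b - b = 0)
W = -2295 (W = (53 - 8)*(0 - 51) = 45*(-51) = -2295)
(W + (-21 - r(-2)))*5 = (-2295 + (-21 - 1*(-2)))*5 = (-2295 + (-21 + 2))*5 = (-2295 - 19)*5 = -2314*5 = -11570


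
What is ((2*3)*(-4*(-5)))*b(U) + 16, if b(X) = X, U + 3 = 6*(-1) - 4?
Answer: -1544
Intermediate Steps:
U = -13 (U = -3 + (6*(-1) - 4) = -3 + (-6 - 4) = -3 - 10 = -13)
((2*3)*(-4*(-5)))*b(U) + 16 = ((2*3)*(-4*(-5)))*(-13) + 16 = (6*20)*(-13) + 16 = 120*(-13) + 16 = -1560 + 16 = -1544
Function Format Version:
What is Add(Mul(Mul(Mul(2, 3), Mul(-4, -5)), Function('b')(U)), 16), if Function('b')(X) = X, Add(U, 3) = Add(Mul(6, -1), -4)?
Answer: -1544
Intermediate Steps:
U = -13 (U = Add(-3, Add(Mul(6, -1), -4)) = Add(-3, Add(-6, -4)) = Add(-3, -10) = -13)
Add(Mul(Mul(Mul(2, 3), Mul(-4, -5)), Function('b')(U)), 16) = Add(Mul(Mul(Mul(2, 3), Mul(-4, -5)), -13), 16) = Add(Mul(Mul(6, 20), -13), 16) = Add(Mul(120, -13), 16) = Add(-1560, 16) = -1544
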